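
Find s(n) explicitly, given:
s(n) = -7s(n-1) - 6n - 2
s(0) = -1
First-order linear with linear forcing.
Homogeneous solution: s_h(n) = A·(-7)^n.
Try particular s_p(n) = pn + q. Substituting:
  pn + q = -7(p(n-1) + q) - 6n - 2.
Matching the n-coefficient: p = -7p - 6 ⇒ p = - \frac{3}{4}.
Matching constants: q = 7p - 7q - 2 ⇒ q = - \frac{29}{32}.
General: s(n) = A·(-7)^n - \frac{3 n}{4} - \frac{29}{32}.
Apply s(0) = -1: A - \frac{29}{32} = -1 ⇒ A = - \frac{3}{32}.
So s(n) = - \frac{3 \left(-7\right)^{n}}{32} - \frac{3 n}{4} - \frac{29}{32}.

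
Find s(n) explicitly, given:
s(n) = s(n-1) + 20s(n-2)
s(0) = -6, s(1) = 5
Characteristic equation: x² - x - 20 = 0, which factors as (x - (5))(x - (-4)) = 0.
Roots r₁ = 5, r₂ = -4 (distinct).
General solution: s(n) = A·(5)^n + B·(-4)^n.
From s(0) = -6: A + B = -6.
From s(1) = 5: 5A - 4B = 5.
Solving: A = - \frac{19}{9}, B = - \frac{35}{9}.
So s(n) = - \frac{35 \left(-4\right)^{n}}{9} - \frac{19 \cdot 5^{n}}{9}.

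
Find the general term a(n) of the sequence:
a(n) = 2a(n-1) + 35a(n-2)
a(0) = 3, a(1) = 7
Characteristic equation: x² - 2x - 35 = 0, which factors as (x - (7))(x - (-5)) = 0.
Roots r₁ = 7, r₂ = -5 (distinct).
General solution: a(n) = A·(7)^n + B·(-5)^n.
From a(0) = 3: A + B = 3.
From a(1) = 7: 7A - 5B = 7.
Solving: A = \frac{11}{6}, B = \frac{7}{6}.
So a(n) = \frac{7 \left(-5\right)^{n}}{6} + \frac{11 \cdot 7^{n}}{6}.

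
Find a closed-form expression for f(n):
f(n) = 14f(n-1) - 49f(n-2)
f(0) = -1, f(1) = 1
Characteristic equation: x² - 14x + 49 = 0, which is (x - (7))².
Repeated root r = 7.
General solution: f(n) = (A + Bn)·(7)^n.
From f(0) = -1: A = -1.
From f(1) = 1: (A + B)·(7) = 1 ⇒ B = \frac{8}{7}.
So f(n) = \left(\frac{8 n}{7} - 1\right) \cdot (7)^n.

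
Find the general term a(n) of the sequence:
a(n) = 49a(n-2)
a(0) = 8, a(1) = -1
Characteristic equation: x² - 49 = 0, which factors as (x - (-7))(x - (7)) = 0.
Roots r₁ = -7, r₂ = 7 (distinct).
General solution: a(n) = A·(-7)^n + B·(7)^n.
From a(0) = 8: A + B = 8.
From a(1) = -1: -7A + 7B = -1.
Solving: A = \frac{57}{14}, B = \frac{55}{14}.
So a(n) = \frac{57 \left(-7\right)^{n}}{14} + \frac{55 \cdot 7^{n}}{14}.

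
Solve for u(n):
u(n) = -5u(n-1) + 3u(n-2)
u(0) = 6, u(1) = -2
Characteristic equation: x² + 5x - 3 = 0.
Discriminant Δ = (-5)² + 4·(3) = 37.
Roots r₁,₂ = (-5 ± √37)/2, so r₁ = - \frac{5}{2} + \frac{\sqrt{37}}{2}, r₂ = - \frac{\sqrt{37}}{2} - \frac{5}{2}.
General solution: u(n) = A·r₁^n + B·r₂^n.
From the initial conditions, A + B = 6 and r₁A + r₂B = -2.
Since r₁ - r₂ = √37: A = (-2 - (6)r₂)/√37 = \frac{13 \sqrt{37}}{37} + 3, and B = 6 - A = 3 - \frac{13 \sqrt{37}}{37}.
So u(n) = \left(\frac{13 \sqrt{37}}{37} + 3\right)\left(- \frac{5}{2} + \frac{\sqrt{37}}{2}\right)^n + \left(3 - \frac{13 \sqrt{37}}{37}\right)\left(- \frac{\sqrt{37}}{2} - \frac{5}{2}\right)^n.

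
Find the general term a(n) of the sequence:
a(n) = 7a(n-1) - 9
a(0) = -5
First-order linear non-homogeneous.
Homogeneous solution: a_h(n) = A·(7)^n.
Try constant particular solution a_p = K: K = 7K - 9 ⇒ K = \frac{3}{2}.
General: a(n) = A·(7)^n + \frac{3}{2}.
Apply a(0) = -5: A + \frac{3}{2} = -5 ⇒ A = - \frac{13}{2}.
So a(n) = \frac{3}{2} - \frac{13 \cdot 7^{n}}{2}.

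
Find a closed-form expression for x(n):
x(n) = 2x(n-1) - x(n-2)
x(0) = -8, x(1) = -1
Characteristic equation: x² - 2x + 1 = 0, which is (x - (1))².
Repeated root r = 1.
General solution: x(n) = (A + Bn)·(1)^n.
From x(0) = -8: A = -8.
From x(1) = -1: (A + B)·(1) = -1 ⇒ B = 7.
So x(n) = \left(7 n - 8\right) \cdot (1)^n.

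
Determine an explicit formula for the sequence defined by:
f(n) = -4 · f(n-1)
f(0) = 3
Pure geometric recurrence with ratio -4.
By induction f(n) = f(0) · (-4)^n = 3 \left(-4\right)^{n}.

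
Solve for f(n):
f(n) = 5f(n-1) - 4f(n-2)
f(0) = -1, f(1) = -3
Characteristic equation: x² - 5x + 4 = 0, which factors as (x - (4))(x - (1)) = 0.
Roots r₁ = 4, r₂ = 1 (distinct).
General solution: f(n) = A·(4)^n + B·(1)^n.
From f(0) = -1: A + B = -1.
From f(1) = -3: 4A + B = -3.
Solving: A = - \frac{2}{3}, B = - \frac{1}{3}.
So f(n) = - \frac{2 \cdot 4^{n}}{3} - \frac{1}{3}.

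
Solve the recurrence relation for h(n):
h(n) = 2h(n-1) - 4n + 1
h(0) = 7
First-order linear with linear forcing.
Homogeneous solution: h_h(n) = A·(2)^n.
Try particular h_p(n) = pn + q. Substituting:
  pn + q = 2(p(n-1) + q) - 4n + 1.
Matching the n-coefficient: p = 2p - 4 ⇒ p = 4.
Matching constants: q = -2p + 2q + 1 ⇒ q = 7.
General: h(n) = A·(2)^n + 4 n + 7.
Apply h(0) = 7: A + 7 = 7 ⇒ A = 0.
So h(n) = 4 n + 7.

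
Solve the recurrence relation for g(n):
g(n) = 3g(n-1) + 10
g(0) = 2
First-order linear non-homogeneous.
Homogeneous solution: g_h(n) = A·(3)^n.
Try constant particular solution g_p = K: K = 3K + 10 ⇒ K = -5.
General: g(n) = A·(3)^n - 5.
Apply g(0) = 2: A - 5 = 2 ⇒ A = 7.
So g(n) = 7 \cdot 3^{n} - 5.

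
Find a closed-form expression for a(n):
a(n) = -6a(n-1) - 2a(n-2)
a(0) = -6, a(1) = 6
Characteristic equation: x² + 6x + 2 = 0.
Discriminant Δ = (-6)² + 4·(-2) = 28.
Roots r₁,₂ = (-6 ± √28)/2, so r₁ = -3 + \sqrt{7}, r₂ = -3 - \sqrt{7}.
General solution: a(n) = A·r₁^n + B·r₂^n.
From the initial conditions, A + B = -6 and r₁A + r₂B = 6.
Since r₁ - r₂ = √28: A = (6 - (-6)r₂)/√28 = -3 - \frac{6 \sqrt{7}}{7}, and B = -6 - A = -3 + \frac{6 \sqrt{7}}{7}.
So a(n) = \left(-3 - \frac{6 \sqrt{7}}{7}\right)\left(-3 + \sqrt{7}\right)^n + \left(-3 + \frac{6 \sqrt{7}}{7}\right)\left(-3 - \sqrt{7}\right)^n.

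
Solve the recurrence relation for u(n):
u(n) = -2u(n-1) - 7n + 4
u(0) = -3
First-order linear with linear forcing.
Homogeneous solution: u_h(n) = A·(-2)^n.
Try particular u_p(n) = pn + q. Substituting:
  pn + q = -2(p(n-1) + q) - 7n + 4.
Matching the n-coefficient: p = -2p - 7 ⇒ p = - \frac{7}{3}.
Matching constants: q = 2p - 2q + 4 ⇒ q = - \frac{2}{9}.
General: u(n) = A·(-2)^n - \frac{7 n}{3} - \frac{2}{9}.
Apply u(0) = -3: A - \frac{2}{9} = -3 ⇒ A = - \frac{25}{9}.
So u(n) = - \frac{25 \left(-2\right)^{n}}{9} - \frac{7 n}{3} - \frac{2}{9}.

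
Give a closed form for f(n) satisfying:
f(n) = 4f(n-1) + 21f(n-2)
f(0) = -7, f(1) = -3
Characteristic equation: x² - 4x - 21 = 0, which factors as (x - (-3))(x - (7)) = 0.
Roots r₁ = -3, r₂ = 7 (distinct).
General solution: f(n) = A·(-3)^n + B·(7)^n.
From f(0) = -7: A + B = -7.
From f(1) = -3: -3A + 7B = -3.
Solving: A = - \frac{23}{5}, B = - \frac{12}{5}.
So f(n) = - \frac{23 \left(-3\right)^{n}}{5} - \frac{12 \cdot 7^{n}}{5}.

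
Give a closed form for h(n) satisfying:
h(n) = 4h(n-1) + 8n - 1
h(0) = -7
First-order linear with linear forcing.
Homogeneous solution: h_h(n) = A·(4)^n.
Try particular h_p(n) = pn + q. Substituting:
  pn + q = 4(p(n-1) + q) + 8n - 1.
Matching the n-coefficient: p = 4p + 8 ⇒ p = - \frac{8}{3}.
Matching constants: q = -4p + 4q - 1 ⇒ q = - \frac{29}{9}.
General: h(n) = A·(4)^n - \frac{8 n}{3} - \frac{29}{9}.
Apply h(0) = -7: A - \frac{29}{9} = -7 ⇒ A = - \frac{34}{9}.
So h(n) = - \frac{34 \cdot 4^{n}}{9} - \frac{8 n}{3} - \frac{29}{9}.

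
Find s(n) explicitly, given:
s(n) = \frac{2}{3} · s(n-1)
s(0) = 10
Pure geometric recurrence with ratio \frac{2}{3}.
By induction s(n) = s(0) · (\frac{2}{3})^n = 10 \left(\frac{2}{3}\right)^{n}.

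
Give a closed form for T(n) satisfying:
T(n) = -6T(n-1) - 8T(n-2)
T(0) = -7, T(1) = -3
Characteristic equation: x² + 6x + 8 = 0, which factors as (x - (-4))(x - (-2)) = 0.
Roots r₁ = -4, r₂ = -2 (distinct).
General solution: T(n) = A·(-4)^n + B·(-2)^n.
From T(0) = -7: A + B = -7.
From T(1) = -3: -4A - 2B = -3.
Solving: A = \frac{17}{2}, B = - \frac{31}{2}.
So T(n) = - \frac{31 \left(-2\right)^{n}}{2} + \frac{17 \left(-4\right)^{n}}{2}.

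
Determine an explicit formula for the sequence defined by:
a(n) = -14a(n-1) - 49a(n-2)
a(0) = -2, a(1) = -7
Characteristic equation: x² + 14x + 49 = 0, which is (x - (-7))².
Repeated root r = -7.
General solution: a(n) = (A + Bn)·(-7)^n.
From a(0) = -2: A = -2.
From a(1) = -7: (A + B)·(-7) = -7 ⇒ B = 3.
So a(n) = \left(3 n - 2\right) \cdot (-7)^n.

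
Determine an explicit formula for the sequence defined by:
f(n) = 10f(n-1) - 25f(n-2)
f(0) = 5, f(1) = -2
Characteristic equation: x² - 10x + 25 = 0, which is (x - (5))².
Repeated root r = 5.
General solution: f(n) = (A + Bn)·(5)^n.
From f(0) = 5: A = 5.
From f(1) = -2: (A + B)·(5) = -2 ⇒ B = - \frac{27}{5}.
So f(n) = \left(5 - \frac{27 n}{5}\right) \cdot (5)^n.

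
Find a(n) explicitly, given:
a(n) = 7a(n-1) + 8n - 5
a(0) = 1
First-order linear with linear forcing.
Homogeneous solution: a_h(n) = A·(7)^n.
Try particular a_p(n) = pn + q. Substituting:
  pn + q = 7(p(n-1) + q) + 8n - 5.
Matching the n-coefficient: p = 7p + 8 ⇒ p = - \frac{4}{3}.
Matching constants: q = -7p + 7q - 5 ⇒ q = - \frac{13}{18}.
General: a(n) = A·(7)^n - \frac{4 n}{3} - \frac{13}{18}.
Apply a(0) = 1: A - \frac{13}{18} = 1 ⇒ A = \frac{31}{18}.
So a(n) = \frac{31 \cdot 7^{n}}{18} - \frac{4 n}{3} - \frac{13}{18}.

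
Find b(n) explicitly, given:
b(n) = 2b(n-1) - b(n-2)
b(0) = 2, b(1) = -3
Characteristic equation: x² - 2x + 1 = 0, which is (x - (1))².
Repeated root r = 1.
General solution: b(n) = (A + Bn)·(1)^n.
From b(0) = 2: A = 2.
From b(1) = -3: (A + B)·(1) = -3 ⇒ B = -5.
So b(n) = \left(2 - 5 n\right) \cdot (1)^n.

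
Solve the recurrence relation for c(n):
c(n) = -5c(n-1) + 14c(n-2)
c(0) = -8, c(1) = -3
Characteristic equation: x² + 5x - 14 = 0, which factors as (x - (2))(x - (-7)) = 0.
Roots r₁ = 2, r₂ = -7 (distinct).
General solution: c(n) = A·(2)^n + B·(-7)^n.
From c(0) = -8: A + B = -8.
From c(1) = -3: 2A - 7B = -3.
Solving: A = - \frac{59}{9}, B = - \frac{13}{9}.
So c(n) = - \frac{13 \left(-7\right)^{n}}{9} - \frac{59 \cdot 2^{n}}{9}.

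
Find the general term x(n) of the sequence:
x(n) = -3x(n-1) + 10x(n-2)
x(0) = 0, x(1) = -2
Characteristic equation: x² + 3x - 10 = 0, which factors as (x - (-5))(x - (2)) = 0.
Roots r₁ = -5, r₂ = 2 (distinct).
General solution: x(n) = A·(-5)^n + B·(2)^n.
From x(0) = 0: A + B = 0.
From x(1) = -2: -5A + 2B = -2.
Solving: A = \frac{2}{7}, B = - \frac{2}{7}.
So x(n) = \frac{2 \left(-5\right)^{n}}{7} - \frac{2 \cdot 2^{n}}{7}.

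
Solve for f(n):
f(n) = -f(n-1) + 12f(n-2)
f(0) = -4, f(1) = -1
Characteristic equation: x² + x - 12 = 0, which factors as (x - (-4))(x - (3)) = 0.
Roots r₁ = -4, r₂ = 3 (distinct).
General solution: f(n) = A·(-4)^n + B·(3)^n.
From f(0) = -4: A + B = -4.
From f(1) = -1: -4A + 3B = -1.
Solving: A = - \frac{11}{7}, B = - \frac{17}{7}.
So f(n) = - \frac{11 \left(-4\right)^{n}}{7} - \frac{17 \cdot 3^{n}}{7}.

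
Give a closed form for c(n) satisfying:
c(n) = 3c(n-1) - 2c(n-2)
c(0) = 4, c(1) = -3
Characteristic equation: x² - 3x + 2 = 0, which factors as (x - (1))(x - (2)) = 0.
Roots r₁ = 1, r₂ = 2 (distinct).
General solution: c(n) = A·(1)^n + B·(2)^n.
From c(0) = 4: A + B = 4.
From c(1) = -3: A + 2B = -3.
Solving: A = 11, B = -7.
So c(n) = 11 - 7 \cdot 2^{n}.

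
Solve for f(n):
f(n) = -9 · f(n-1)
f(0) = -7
Pure geometric recurrence with ratio -9.
By induction f(n) = f(0) · (-9)^n = - 7 \left(-9\right)^{n}.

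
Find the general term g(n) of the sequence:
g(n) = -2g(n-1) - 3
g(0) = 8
First-order linear non-homogeneous.
Homogeneous solution: g_h(n) = A·(-2)^n.
Try constant particular solution g_p = K: K = -2K - 3 ⇒ K = -1.
General: g(n) = A·(-2)^n - 1.
Apply g(0) = 8: A - 1 = 8 ⇒ A = 9.
So g(n) = 9 \left(-2\right)^{n} - 1.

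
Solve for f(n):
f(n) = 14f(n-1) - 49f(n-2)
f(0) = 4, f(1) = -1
Characteristic equation: x² - 14x + 49 = 0, which is (x - (7))².
Repeated root r = 7.
General solution: f(n) = (A + Bn)·(7)^n.
From f(0) = 4: A = 4.
From f(1) = -1: (A + B)·(7) = -1 ⇒ B = - \frac{29}{7}.
So f(n) = \left(4 - \frac{29 n}{7}\right) \cdot (7)^n.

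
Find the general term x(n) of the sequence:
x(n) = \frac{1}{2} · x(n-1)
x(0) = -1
Pure geometric recurrence with ratio \frac{1}{2}.
By induction x(n) = x(0) · (\frac{1}{2})^n = - 2^{- n}.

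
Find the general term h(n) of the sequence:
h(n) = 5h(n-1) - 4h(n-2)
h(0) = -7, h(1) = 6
Characteristic equation: x² - 5x + 4 = 0, which factors as (x - (4))(x - (1)) = 0.
Roots r₁ = 4, r₂ = 1 (distinct).
General solution: h(n) = A·(4)^n + B·(1)^n.
From h(0) = -7: A + B = -7.
From h(1) = 6: 4A + B = 6.
Solving: A = \frac{13}{3}, B = - \frac{34}{3}.
So h(n) = \frac{13 \cdot 4^{n}}{3} - \frac{34}{3}.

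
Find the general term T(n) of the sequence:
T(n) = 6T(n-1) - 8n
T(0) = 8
First-order linear with linear forcing.
Homogeneous solution: T_h(n) = A·(6)^n.
Try particular T_p(n) = pn + q. Substituting:
  pn + q = 6(p(n-1) + q) - 8n.
Matching the n-coefficient: p = 6p - 8 ⇒ p = \frac{8}{5}.
Matching constants: q = -6p + 6q ⇒ q = \frac{48}{25}.
General: T(n) = A·(6)^n + \frac{8 n}{5} + \frac{48}{25}.
Apply T(0) = 8: A + \frac{48}{25} = 8 ⇒ A = \frac{152}{25}.
So T(n) = \frac{152 \cdot 6^{n}}{25} + \frac{8 n}{5} + \frac{48}{25}.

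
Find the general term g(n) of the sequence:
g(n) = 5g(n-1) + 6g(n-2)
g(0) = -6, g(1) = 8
Characteristic equation: x² - 5x - 6 = 0, which factors as (x - (-1))(x - (6)) = 0.
Roots r₁ = -1, r₂ = 6 (distinct).
General solution: g(n) = A·(-1)^n + B·(6)^n.
From g(0) = -6: A + B = -6.
From g(1) = 8: -A + 6B = 8.
Solving: A = - \frac{44}{7}, B = \frac{2}{7}.
So g(n) = - \frac{44 \left(-1\right)^{n}}{7} + \frac{2 \cdot 6^{n}}{7}.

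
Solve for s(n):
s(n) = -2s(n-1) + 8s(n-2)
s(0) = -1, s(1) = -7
Characteristic equation: x² + 2x - 8 = 0, which factors as (x - (-4))(x - (2)) = 0.
Roots r₁ = -4, r₂ = 2 (distinct).
General solution: s(n) = A·(-4)^n + B·(2)^n.
From s(0) = -1: A + B = -1.
From s(1) = -7: -4A + 2B = -7.
Solving: A = \frac{5}{6}, B = - \frac{11}{6}.
So s(n) = \frac{5 \left(-4\right)^{n}}{6} - \frac{11 \cdot 2^{n}}{6}.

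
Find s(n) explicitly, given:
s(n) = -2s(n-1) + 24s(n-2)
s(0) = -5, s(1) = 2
Characteristic equation: x² + 2x - 24 = 0, which factors as (x - (4))(x - (-6)) = 0.
Roots r₁ = 4, r₂ = -6 (distinct).
General solution: s(n) = A·(4)^n + B·(-6)^n.
From s(0) = -5: A + B = -5.
From s(1) = 2: 4A - 6B = 2.
Solving: A = - \frac{14}{5}, B = - \frac{11}{5}.
So s(n) = - \frac{11 \left(-6\right)^{n}}{5} - \frac{14 \cdot 4^{n}}{5}.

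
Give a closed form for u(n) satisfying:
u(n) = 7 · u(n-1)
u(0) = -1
Pure geometric recurrence with ratio 7.
By induction u(n) = u(0) · (7)^n = - 7^{n}.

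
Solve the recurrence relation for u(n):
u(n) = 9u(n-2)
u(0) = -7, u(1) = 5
Characteristic equation: x² - 9 = 0, which factors as (x - (-3))(x - (3)) = 0.
Roots r₁ = -3, r₂ = 3 (distinct).
General solution: u(n) = A·(-3)^n + B·(3)^n.
From u(0) = -7: A + B = -7.
From u(1) = 5: -3A + 3B = 5.
Solving: A = - \frac{13}{3}, B = - \frac{8}{3}.
So u(n) = - \frac{13 \left(-3\right)^{n}}{3} - \frac{8 \cdot 3^{n}}{3}.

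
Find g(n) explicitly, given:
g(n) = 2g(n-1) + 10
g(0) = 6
First-order linear non-homogeneous.
Homogeneous solution: g_h(n) = A·(2)^n.
Try constant particular solution g_p = K: K = 2K + 10 ⇒ K = -10.
General: g(n) = A·(2)^n - 10.
Apply g(0) = 6: A - 10 = 6 ⇒ A = 16.
So g(n) = 16 \cdot 2^{n} - 10.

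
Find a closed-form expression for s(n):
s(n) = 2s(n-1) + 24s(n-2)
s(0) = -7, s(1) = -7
Characteristic equation: x² - 2x - 24 = 0, which factors as (x - (-4))(x - (6)) = 0.
Roots r₁ = -4, r₂ = 6 (distinct).
General solution: s(n) = A·(-4)^n + B·(6)^n.
From s(0) = -7: A + B = -7.
From s(1) = -7: -4A + 6B = -7.
Solving: A = - \frac{7}{2}, B = - \frac{7}{2}.
So s(n) = - \frac{7 \left(-4\right)^{n}}{2} - \frac{7 \cdot 6^{n}}{2}.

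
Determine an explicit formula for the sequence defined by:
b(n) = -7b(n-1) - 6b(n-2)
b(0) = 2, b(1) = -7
Characteristic equation: x² + 7x + 6 = 0, which factors as (x - (-1))(x - (-6)) = 0.
Roots r₁ = -1, r₂ = -6 (distinct).
General solution: b(n) = A·(-1)^n + B·(-6)^n.
From b(0) = 2: A + B = 2.
From b(1) = -7: -A - 6B = -7.
Solving: A = 1, B = 1.
So b(n) = \left(-1\right)^{n} + \left(-6\right)^{n}.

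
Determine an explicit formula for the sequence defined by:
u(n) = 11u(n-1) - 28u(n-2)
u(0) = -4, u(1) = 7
Characteristic equation: x² - 11x + 28 = 0, which factors as (x - (4))(x - (7)) = 0.
Roots r₁ = 4, r₂ = 7 (distinct).
General solution: u(n) = A·(4)^n + B·(7)^n.
From u(0) = -4: A + B = -4.
From u(1) = 7: 4A + 7B = 7.
Solving: A = - \frac{35}{3}, B = \frac{23}{3}.
So u(n) = - \frac{35 \cdot 4^{n}}{3} + \frac{23 \cdot 7^{n}}{3}.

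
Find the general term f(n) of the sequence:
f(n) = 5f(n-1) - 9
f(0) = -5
First-order linear non-homogeneous.
Homogeneous solution: f_h(n) = A·(5)^n.
Try constant particular solution f_p = K: K = 5K - 9 ⇒ K = \frac{9}{4}.
General: f(n) = A·(5)^n + \frac{9}{4}.
Apply f(0) = -5: A + \frac{9}{4} = -5 ⇒ A = - \frac{29}{4}.
So f(n) = \frac{9}{4} - \frac{29 \cdot 5^{n}}{4}.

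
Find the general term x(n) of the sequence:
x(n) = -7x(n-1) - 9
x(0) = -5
First-order linear non-homogeneous.
Homogeneous solution: x_h(n) = A·(-7)^n.
Try constant particular solution x_p = K: K = -7K - 9 ⇒ K = - \frac{9}{8}.
General: x(n) = A·(-7)^n - \frac{9}{8}.
Apply x(0) = -5: A - \frac{9}{8} = -5 ⇒ A = - \frac{31}{8}.
So x(n) = - \frac{31 \left(-7\right)^{n}}{8} - \frac{9}{8}.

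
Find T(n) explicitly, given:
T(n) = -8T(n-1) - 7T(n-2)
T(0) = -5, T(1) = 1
Characteristic equation: x² + 8x + 7 = 0, which factors as (x - (-7))(x - (-1)) = 0.
Roots r₁ = -7, r₂ = -1 (distinct).
General solution: T(n) = A·(-7)^n + B·(-1)^n.
From T(0) = -5: A + B = -5.
From T(1) = 1: -7A - B = 1.
Solving: A = \frac{2}{3}, B = - \frac{17}{3}.
So T(n) = - \frac{17 \left(-1\right)^{n}}{3} + \frac{2 \left(-7\right)^{n}}{3}.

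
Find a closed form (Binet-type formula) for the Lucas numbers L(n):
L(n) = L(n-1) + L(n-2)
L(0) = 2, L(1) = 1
This is the Lucas sequence.
Characteristic equation: x² - x - 1 = 0; roots r₁ = \frac{1}{2} + \frac{\sqrt{5}}{2}, r₂ = \frac{1}{2} - \frac{\sqrt{5}}{2}.
General: L(n) = A·r₁^n + B·r₂^n. Solving with L(0)=2, L(1)=1 gives A = 1, B = 1.
So L(n) = 2^{- n} \left(\left(1 - \sqrt{5}\right)^{n} + \left(1 + \sqrt{5}\right)^{n}\right).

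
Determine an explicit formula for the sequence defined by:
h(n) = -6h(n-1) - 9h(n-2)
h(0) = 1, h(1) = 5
Characteristic equation: x² + 6x + 9 = 0, which is (x - (-3))².
Repeated root r = -3.
General solution: h(n) = (A + Bn)·(-3)^n.
From h(0) = 1: A = 1.
From h(1) = 5: (A + B)·(-3) = 5 ⇒ B = - \frac{8}{3}.
So h(n) = \left(1 - \frac{8 n}{3}\right) \cdot (-3)^n.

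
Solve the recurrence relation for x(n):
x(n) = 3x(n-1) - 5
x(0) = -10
First-order linear non-homogeneous.
Homogeneous solution: x_h(n) = A·(3)^n.
Try constant particular solution x_p = K: K = 3K - 5 ⇒ K = \frac{5}{2}.
General: x(n) = A·(3)^n + \frac{5}{2}.
Apply x(0) = -10: A + \frac{5}{2} = -10 ⇒ A = - \frac{25}{2}.
So x(n) = \frac{5}{2} - \frac{25 \cdot 3^{n}}{2}.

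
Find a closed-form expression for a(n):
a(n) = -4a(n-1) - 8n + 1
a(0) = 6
First-order linear with linear forcing.
Homogeneous solution: a_h(n) = A·(-4)^n.
Try particular a_p(n) = pn + q. Substituting:
  pn + q = -4(p(n-1) + q) - 8n + 1.
Matching the n-coefficient: p = -4p - 8 ⇒ p = - \frac{8}{5}.
Matching constants: q = 4p - 4q + 1 ⇒ q = - \frac{27}{25}.
General: a(n) = A·(-4)^n - \frac{8 n}{5} - \frac{27}{25}.
Apply a(0) = 6: A - \frac{27}{25} = 6 ⇒ A = \frac{177}{25}.
So a(n) = \frac{177 \left(-4\right)^{n}}{25} - \frac{8 n}{5} - \frac{27}{25}.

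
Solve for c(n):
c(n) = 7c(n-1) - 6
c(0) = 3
First-order linear non-homogeneous.
Homogeneous solution: c_h(n) = A·(7)^n.
Try constant particular solution c_p = K: K = 7K - 6 ⇒ K = 1.
General: c(n) = A·(7)^n + 1.
Apply c(0) = 3: A + 1 = 3 ⇒ A = 2.
So c(n) = 2 \cdot 7^{n} + 1.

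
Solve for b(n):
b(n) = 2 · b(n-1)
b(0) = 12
Pure geometric recurrence with ratio 2.
By induction b(n) = b(0) · (2)^n = 12 \cdot 2^{n}.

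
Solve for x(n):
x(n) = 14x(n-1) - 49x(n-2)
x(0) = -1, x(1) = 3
Characteristic equation: x² - 14x + 49 = 0, which is (x - (7))².
Repeated root r = 7.
General solution: x(n) = (A + Bn)·(7)^n.
From x(0) = -1: A = -1.
From x(1) = 3: (A + B)·(7) = 3 ⇒ B = \frac{10}{7}.
So x(n) = \left(\frac{10 n}{7} - 1\right) \cdot (7)^n.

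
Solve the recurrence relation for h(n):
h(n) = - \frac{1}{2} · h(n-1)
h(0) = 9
Pure geometric recurrence with ratio - \frac{1}{2}.
By induction h(n) = h(0) · (- \frac{1}{2})^n = 9 \left(- \frac{1}{2}\right)^{n}.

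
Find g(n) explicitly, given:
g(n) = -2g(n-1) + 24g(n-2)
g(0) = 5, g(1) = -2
Characteristic equation: x² + 2x - 24 = 0, which factors as (x - (4))(x - (-6)) = 0.
Roots r₁ = 4, r₂ = -6 (distinct).
General solution: g(n) = A·(4)^n + B·(-6)^n.
From g(0) = 5: A + B = 5.
From g(1) = -2: 4A - 6B = -2.
Solving: A = \frac{14}{5}, B = \frac{11}{5}.
So g(n) = \frac{11 \left(-6\right)^{n}}{5} + \frac{14 \cdot 4^{n}}{5}.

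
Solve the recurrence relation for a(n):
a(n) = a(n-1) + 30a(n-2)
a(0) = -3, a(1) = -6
Characteristic equation: x² - x - 30 = 0, which factors as (x - (-5))(x - (6)) = 0.
Roots r₁ = -5, r₂ = 6 (distinct).
General solution: a(n) = A·(-5)^n + B·(6)^n.
From a(0) = -3: A + B = -3.
From a(1) = -6: -5A + 6B = -6.
Solving: A = - \frac{12}{11}, B = - \frac{21}{11}.
So a(n) = - \frac{12 \left(-5\right)^{n}}{11} - \frac{21 \cdot 6^{n}}{11}.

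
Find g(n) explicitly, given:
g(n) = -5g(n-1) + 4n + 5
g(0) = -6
First-order linear with linear forcing.
Homogeneous solution: g_h(n) = A·(-5)^n.
Try particular g_p(n) = pn + q. Substituting:
  pn + q = -5(p(n-1) + q) + 4n + 5.
Matching the n-coefficient: p = -5p + 4 ⇒ p = \frac{2}{3}.
Matching constants: q = 5p - 5q + 5 ⇒ q = \frac{25}{18}.
General: g(n) = A·(-5)^n + \frac{2 n}{3} + \frac{25}{18}.
Apply g(0) = -6: A + \frac{25}{18} = -6 ⇒ A = - \frac{133}{18}.
So g(n) = - \frac{133 \left(-5\right)^{n}}{18} + \frac{2 n}{3} + \frac{25}{18}.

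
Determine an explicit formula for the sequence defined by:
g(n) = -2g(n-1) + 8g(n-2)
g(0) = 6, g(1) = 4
Characteristic equation: x² + 2x - 8 = 0, which factors as (x - (-4))(x - (2)) = 0.
Roots r₁ = -4, r₂ = 2 (distinct).
General solution: g(n) = A·(-4)^n + B·(2)^n.
From g(0) = 6: A + B = 6.
From g(1) = 4: -4A + 2B = 4.
Solving: A = \frac{4}{3}, B = \frac{14}{3}.
So g(n) = \frac{4 \left(-4\right)^{n}}{3} + \frac{14 \cdot 2^{n}}{3}.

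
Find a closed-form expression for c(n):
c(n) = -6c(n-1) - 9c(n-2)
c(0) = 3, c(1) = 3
Characteristic equation: x² + 6x + 9 = 0, which is (x - (-3))².
Repeated root r = -3.
General solution: c(n) = (A + Bn)·(-3)^n.
From c(0) = 3: A = 3.
From c(1) = 3: (A + B)·(-3) = 3 ⇒ B = -4.
So c(n) = \left(3 - 4 n\right) \cdot (-3)^n.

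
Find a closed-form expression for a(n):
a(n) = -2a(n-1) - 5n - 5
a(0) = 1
First-order linear with linear forcing.
Homogeneous solution: a_h(n) = A·(-2)^n.
Try particular a_p(n) = pn + q. Substituting:
  pn + q = -2(p(n-1) + q) - 5n - 5.
Matching the n-coefficient: p = -2p - 5 ⇒ p = - \frac{5}{3}.
Matching constants: q = 2p - 2q - 5 ⇒ q = - \frac{25}{9}.
General: a(n) = A·(-2)^n - \frac{5 n}{3} - \frac{25}{9}.
Apply a(0) = 1: A - \frac{25}{9} = 1 ⇒ A = \frac{34}{9}.
So a(n) = \frac{34 \left(-2\right)^{n}}{9} - \frac{5 n}{3} - \frac{25}{9}.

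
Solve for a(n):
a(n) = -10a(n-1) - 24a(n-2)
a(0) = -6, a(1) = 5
Characteristic equation: x² + 10x + 24 = 0, which factors as (x - (-6))(x - (-4)) = 0.
Roots r₁ = -6, r₂ = -4 (distinct).
General solution: a(n) = A·(-6)^n + B·(-4)^n.
From a(0) = -6: A + B = -6.
From a(1) = 5: -6A - 4B = 5.
Solving: A = \frac{19}{2}, B = - \frac{31}{2}.
So a(n) = - \frac{31 \left(-4\right)^{n}}{2} + \frac{19 \left(-6\right)^{n}}{2}.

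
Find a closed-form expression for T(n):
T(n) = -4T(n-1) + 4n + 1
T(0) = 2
First-order linear with linear forcing.
Homogeneous solution: T_h(n) = A·(-4)^n.
Try particular T_p(n) = pn + q. Substituting:
  pn + q = -4(p(n-1) + q) + 4n + 1.
Matching the n-coefficient: p = -4p + 4 ⇒ p = \frac{4}{5}.
Matching constants: q = 4p - 4q + 1 ⇒ q = \frac{21}{25}.
General: T(n) = A·(-4)^n + \frac{4 n}{5} + \frac{21}{25}.
Apply T(0) = 2: A + \frac{21}{25} = 2 ⇒ A = \frac{29}{25}.
So T(n) = \frac{29 \left(-4\right)^{n}}{25} + \frac{4 n}{5} + \frac{21}{25}.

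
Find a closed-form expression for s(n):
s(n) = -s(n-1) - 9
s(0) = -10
First-order linear non-homogeneous.
Homogeneous solution: s_h(n) = A·(-1)^n.
Try constant particular solution s_p = K: K = -K - 9 ⇒ K = - \frac{9}{2}.
General: s(n) = A·(-1)^n - \frac{9}{2}.
Apply s(0) = -10: A - \frac{9}{2} = -10 ⇒ A = - \frac{11}{2}.
So s(n) = - \frac{11 \left(-1\right)^{n}}{2} - \frac{9}{2}.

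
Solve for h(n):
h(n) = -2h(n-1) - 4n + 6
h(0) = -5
First-order linear with linear forcing.
Homogeneous solution: h_h(n) = A·(-2)^n.
Try particular h_p(n) = pn + q. Substituting:
  pn + q = -2(p(n-1) + q) - 4n + 6.
Matching the n-coefficient: p = -2p - 4 ⇒ p = - \frac{4}{3}.
Matching constants: q = 2p - 2q + 6 ⇒ q = \frac{10}{9}.
General: h(n) = A·(-2)^n - \frac{4 n}{3} + \frac{10}{9}.
Apply h(0) = -5: A + \frac{10}{9} = -5 ⇒ A = - \frac{55}{9}.
So h(n) = - \frac{55 \left(-2\right)^{n}}{9} - \frac{4 n}{3} + \frac{10}{9}.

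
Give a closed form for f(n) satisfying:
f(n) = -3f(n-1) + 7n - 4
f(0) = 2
First-order linear with linear forcing.
Homogeneous solution: f_h(n) = A·(-3)^n.
Try particular f_p(n) = pn + q. Substituting:
  pn + q = -3(p(n-1) + q) + 7n - 4.
Matching the n-coefficient: p = -3p + 7 ⇒ p = \frac{7}{4}.
Matching constants: q = 3p - 3q - 4 ⇒ q = \frac{5}{16}.
General: f(n) = A·(-3)^n + \frac{7 n}{4} + \frac{5}{16}.
Apply f(0) = 2: A + \frac{5}{16} = 2 ⇒ A = \frac{27}{16}.
So f(n) = \frac{27 \left(-3\right)^{n}}{16} + \frac{7 n}{4} + \frac{5}{16}.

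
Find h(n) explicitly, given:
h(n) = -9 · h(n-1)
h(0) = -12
Pure geometric recurrence with ratio -9.
By induction h(n) = h(0) · (-9)^n = - 12 \left(-9\right)^{n}.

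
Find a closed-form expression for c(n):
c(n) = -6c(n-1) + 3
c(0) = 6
First-order linear non-homogeneous.
Homogeneous solution: c_h(n) = A·(-6)^n.
Try constant particular solution c_p = K: K = -6K + 3 ⇒ K = \frac{3}{7}.
General: c(n) = A·(-6)^n + \frac{3}{7}.
Apply c(0) = 6: A + \frac{3}{7} = 6 ⇒ A = \frac{39}{7}.
So c(n) = \frac{39 \left(-6\right)^{n}}{7} + \frac{3}{7}.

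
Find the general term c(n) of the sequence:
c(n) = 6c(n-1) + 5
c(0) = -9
First-order linear non-homogeneous.
Homogeneous solution: c_h(n) = A·(6)^n.
Try constant particular solution c_p = K: K = 6K + 5 ⇒ K = -1.
General: c(n) = A·(6)^n - 1.
Apply c(0) = -9: A - 1 = -9 ⇒ A = -8.
So c(n) = - 8 \cdot 6^{n} - 1.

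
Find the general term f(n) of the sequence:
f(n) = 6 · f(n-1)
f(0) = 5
Pure geometric recurrence with ratio 6.
By induction f(n) = f(0) · (6)^n = 5 \cdot 6^{n}.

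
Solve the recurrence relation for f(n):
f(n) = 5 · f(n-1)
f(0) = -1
Pure geometric recurrence with ratio 5.
By induction f(n) = f(0) · (5)^n = - 5^{n}.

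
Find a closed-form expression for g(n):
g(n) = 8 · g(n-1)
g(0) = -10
Pure geometric recurrence with ratio 8.
By induction g(n) = g(0) · (8)^n = - 10 \cdot 8^{n}.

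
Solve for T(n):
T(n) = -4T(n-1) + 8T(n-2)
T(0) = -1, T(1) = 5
Characteristic equation: x² + 4x - 8 = 0.
Discriminant Δ = (-4)² + 4·(8) = 48.
Roots r₁,₂ = (-4 ± √48)/2, so r₁ = -2 + 2 \sqrt{3}, r₂ = - 2 \sqrt{3} - 2.
General solution: T(n) = A·r₁^n + B·r₂^n.
From the initial conditions, A + B = -1 and r₁A + r₂B = 5.
Since r₁ - r₂ = √48: A = (5 - (-1)r₂)/√48 = - \frac{1}{2} + \frac{\sqrt{3}}{4}, and B = -1 - A = - \frac{1}{2} - \frac{\sqrt{3}}{4}.
So T(n) = \left(- \frac{1}{2} + \frac{\sqrt{3}}{4}\right)\left(-2 + 2 \sqrt{3}\right)^n + \left(- \frac{1}{2} - \frac{\sqrt{3}}{4}\right)\left(- 2 \sqrt{3} - 2\right)^n.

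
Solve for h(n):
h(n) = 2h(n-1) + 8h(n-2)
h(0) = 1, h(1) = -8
Characteristic equation: x² - 2x - 8 = 0, which factors as (x - (-2))(x - (4)) = 0.
Roots r₁ = -2, r₂ = 4 (distinct).
General solution: h(n) = A·(-2)^n + B·(4)^n.
From h(0) = 1: A + B = 1.
From h(1) = -8: -2A + 4B = -8.
Solving: A = 2, B = -1.
So h(n) = 2 \left(-2\right)^{n} - 4^{n}.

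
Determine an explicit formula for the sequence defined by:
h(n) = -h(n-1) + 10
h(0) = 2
First-order linear non-homogeneous.
Homogeneous solution: h_h(n) = A·(-1)^n.
Try constant particular solution h_p = K: K = -K + 10 ⇒ K = 5.
General: h(n) = A·(-1)^n + 5.
Apply h(0) = 2: A + 5 = 2 ⇒ A = -3.
So h(n) = 5 - 3 \left(-1\right)^{n}.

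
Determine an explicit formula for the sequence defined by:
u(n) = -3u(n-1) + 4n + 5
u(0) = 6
First-order linear with linear forcing.
Homogeneous solution: u_h(n) = A·(-3)^n.
Try particular u_p(n) = pn + q. Substituting:
  pn + q = -3(p(n-1) + q) + 4n + 5.
Matching the n-coefficient: p = -3p + 4 ⇒ p = 1.
Matching constants: q = 3p - 3q + 5 ⇒ q = 2.
General: u(n) = A·(-3)^n + n + 2.
Apply u(0) = 6: A + 2 = 6 ⇒ A = 4.
So u(n) = 4 \left(-3\right)^{n} + n + 2.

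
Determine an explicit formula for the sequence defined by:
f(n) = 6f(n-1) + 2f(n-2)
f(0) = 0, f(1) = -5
Characteristic equation: x² - 6x - 2 = 0.
Discriminant Δ = (6)² + 4·(2) = 44.
Roots r₁,₂ = (6 ± √44)/2, so r₁ = 3 + \sqrt{11}, r₂ = 3 - \sqrt{11}.
General solution: f(n) = A·r₁^n + B·r₂^n.
From the initial conditions, A + B = 0 and r₁A + r₂B = -5.
Since r₁ - r₂ = √44: A = (-5 - (0)r₂)/√44 = - \frac{5 \sqrt{11}}{22}, and B = 0 - A = \frac{5 \sqrt{11}}{22}.
So f(n) = \left(- \frac{5 \sqrt{11}}{22}\right)\left(3 + \sqrt{11}\right)^n + \left(\frac{5 \sqrt{11}}{22}\right)\left(3 - \sqrt{11}\right)^n.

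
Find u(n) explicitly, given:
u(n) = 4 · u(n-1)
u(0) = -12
Pure geometric recurrence with ratio 4.
By induction u(n) = u(0) · (4)^n = - 12 \cdot 4^{n}.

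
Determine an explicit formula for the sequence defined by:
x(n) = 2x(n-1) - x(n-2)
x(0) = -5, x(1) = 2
Characteristic equation: x² - 2x + 1 = 0, which is (x - (1))².
Repeated root r = 1.
General solution: x(n) = (A + Bn)·(1)^n.
From x(0) = -5: A = -5.
From x(1) = 2: (A + B)·(1) = 2 ⇒ B = 7.
So x(n) = \left(7 n - 5\right) \cdot (1)^n.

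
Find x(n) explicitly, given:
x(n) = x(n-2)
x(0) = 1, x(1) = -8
Characteristic equation: x² - 1 = 0, which factors as (x - (-1))(x - (1)) = 0.
Roots r₁ = -1, r₂ = 1 (distinct).
General solution: x(n) = A·(-1)^n + B·(1)^n.
From x(0) = 1: A + B = 1.
From x(1) = -8: -A + B = -8.
Solving: A = \frac{9}{2}, B = - \frac{7}{2}.
So x(n) = \frac{9 \left(-1\right)^{n}}{2} - \frac{7}{2}.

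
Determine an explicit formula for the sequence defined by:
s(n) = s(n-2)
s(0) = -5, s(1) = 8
Characteristic equation: x² - 1 = 0, which factors as (x - (1))(x - (-1)) = 0.
Roots r₁ = 1, r₂ = -1 (distinct).
General solution: s(n) = A·(1)^n + B·(-1)^n.
From s(0) = -5: A + B = -5.
From s(1) = 8: A - B = 8.
Solving: A = \frac{3}{2}, B = - \frac{13}{2}.
So s(n) = \frac{3}{2} - \frac{13 \left(-1\right)^{n}}{2}.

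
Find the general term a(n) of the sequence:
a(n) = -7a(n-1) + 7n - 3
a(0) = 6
First-order linear with linear forcing.
Homogeneous solution: a_h(n) = A·(-7)^n.
Try particular a_p(n) = pn + q. Substituting:
  pn + q = -7(p(n-1) + q) + 7n - 3.
Matching the n-coefficient: p = -7p + 7 ⇒ p = \frac{7}{8}.
Matching constants: q = 7p - 7q - 3 ⇒ q = \frac{25}{64}.
General: a(n) = A·(-7)^n + \frac{7 n}{8} + \frac{25}{64}.
Apply a(0) = 6: A + \frac{25}{64} = 6 ⇒ A = \frac{359}{64}.
So a(n) = \frac{359 \left(-7\right)^{n}}{64} + \frac{7 n}{8} + \frac{25}{64}.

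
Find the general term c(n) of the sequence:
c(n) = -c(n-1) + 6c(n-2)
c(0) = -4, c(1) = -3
Characteristic equation: x² + x - 6 = 0, which factors as (x - (-3))(x - (2)) = 0.
Roots r₁ = -3, r₂ = 2 (distinct).
General solution: c(n) = A·(-3)^n + B·(2)^n.
From c(0) = -4: A + B = -4.
From c(1) = -3: -3A + 2B = -3.
Solving: A = -1, B = -3.
So c(n) = - \left(-3\right)^{n} - 3 \cdot 2^{n}.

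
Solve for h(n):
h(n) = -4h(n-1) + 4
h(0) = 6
First-order linear non-homogeneous.
Homogeneous solution: h_h(n) = A·(-4)^n.
Try constant particular solution h_p = K: K = -4K + 4 ⇒ K = \frac{4}{5}.
General: h(n) = A·(-4)^n + \frac{4}{5}.
Apply h(0) = 6: A + \frac{4}{5} = 6 ⇒ A = \frac{26}{5}.
So h(n) = \frac{26 \left(-4\right)^{n}}{5} + \frac{4}{5}.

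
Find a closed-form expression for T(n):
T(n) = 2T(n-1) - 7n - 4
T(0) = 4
First-order linear with linear forcing.
Homogeneous solution: T_h(n) = A·(2)^n.
Try particular T_p(n) = pn + q. Substituting:
  pn + q = 2(p(n-1) + q) - 7n - 4.
Matching the n-coefficient: p = 2p - 7 ⇒ p = 7.
Matching constants: q = -2p + 2q - 4 ⇒ q = 18.
General: T(n) = A·(2)^n + 7 n + 18.
Apply T(0) = 4: A + 18 = 4 ⇒ A = -14.
So T(n) = - 14 \cdot 2^{n} + 7 n + 18.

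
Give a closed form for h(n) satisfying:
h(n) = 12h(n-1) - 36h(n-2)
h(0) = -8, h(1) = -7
Characteristic equation: x² - 12x + 36 = 0, which is (x - (6))².
Repeated root r = 6.
General solution: h(n) = (A + Bn)·(6)^n.
From h(0) = -8: A = -8.
From h(1) = -7: (A + B)·(6) = -7 ⇒ B = \frac{41}{6}.
So h(n) = \left(\frac{41 n}{6} - 8\right) \cdot (6)^n.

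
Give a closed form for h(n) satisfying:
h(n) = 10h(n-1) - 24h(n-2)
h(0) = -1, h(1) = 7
Characteristic equation: x² - 10x + 24 = 0, which factors as (x - (4))(x - (6)) = 0.
Roots r₁ = 4, r₂ = 6 (distinct).
General solution: h(n) = A·(4)^n + B·(6)^n.
From h(0) = -1: A + B = -1.
From h(1) = 7: 4A + 6B = 7.
Solving: A = - \frac{13}{2}, B = \frac{11}{2}.
So h(n) = - \frac{13 \cdot 4^{n}}{2} + \frac{11 \cdot 6^{n}}{2}.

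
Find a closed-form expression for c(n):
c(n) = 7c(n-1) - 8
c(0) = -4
First-order linear non-homogeneous.
Homogeneous solution: c_h(n) = A·(7)^n.
Try constant particular solution c_p = K: K = 7K - 8 ⇒ K = \frac{4}{3}.
General: c(n) = A·(7)^n + \frac{4}{3}.
Apply c(0) = -4: A + \frac{4}{3} = -4 ⇒ A = - \frac{16}{3}.
So c(n) = \frac{4}{3} - \frac{16 \cdot 7^{n}}{3}.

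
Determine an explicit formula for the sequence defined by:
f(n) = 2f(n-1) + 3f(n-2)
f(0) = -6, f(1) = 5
Characteristic equation: x² - 2x - 3 = 0, which factors as (x - (3))(x - (-1)) = 0.
Roots r₁ = 3, r₂ = -1 (distinct).
General solution: f(n) = A·(3)^n + B·(-1)^n.
From f(0) = -6: A + B = -6.
From f(1) = 5: 3A - B = 5.
Solving: A = - \frac{1}{4}, B = - \frac{23}{4}.
So f(n) = - \frac{23 \left(-1\right)^{n}}{4} - \frac{3^{n}}{4}.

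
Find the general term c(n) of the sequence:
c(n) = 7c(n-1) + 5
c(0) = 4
First-order linear non-homogeneous.
Homogeneous solution: c_h(n) = A·(7)^n.
Try constant particular solution c_p = K: K = 7K + 5 ⇒ K = - \frac{5}{6}.
General: c(n) = A·(7)^n - \frac{5}{6}.
Apply c(0) = 4: A - \frac{5}{6} = 4 ⇒ A = \frac{29}{6}.
So c(n) = \frac{29 \cdot 7^{n}}{6} - \frac{5}{6}.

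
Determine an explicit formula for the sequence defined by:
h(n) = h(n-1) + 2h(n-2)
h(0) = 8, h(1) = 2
Characteristic equation: x² - x - 2 = 0, which factors as (x - (2))(x - (-1)) = 0.
Roots r₁ = 2, r₂ = -1 (distinct).
General solution: h(n) = A·(2)^n + B·(-1)^n.
From h(0) = 8: A + B = 8.
From h(1) = 2: 2A - B = 2.
Solving: A = \frac{10}{3}, B = \frac{14}{3}.
So h(n) = \frac{14 \left(-1\right)^{n}}{3} + \frac{10 \cdot 2^{n}}{3}.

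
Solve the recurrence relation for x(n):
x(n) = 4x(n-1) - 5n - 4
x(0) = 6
First-order linear with linear forcing.
Homogeneous solution: x_h(n) = A·(4)^n.
Try particular x_p(n) = pn + q. Substituting:
  pn + q = 4(p(n-1) + q) - 5n - 4.
Matching the n-coefficient: p = 4p - 5 ⇒ p = \frac{5}{3}.
Matching constants: q = -4p + 4q - 4 ⇒ q = \frac{32}{9}.
General: x(n) = A·(4)^n + \frac{5 n}{3} + \frac{32}{9}.
Apply x(0) = 6: A + \frac{32}{9} = 6 ⇒ A = \frac{22}{9}.
So x(n) = \frac{22 \cdot 4^{n}}{9} + \frac{5 n}{3} + \frac{32}{9}.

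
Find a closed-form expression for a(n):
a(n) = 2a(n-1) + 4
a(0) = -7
First-order linear non-homogeneous.
Homogeneous solution: a_h(n) = A·(2)^n.
Try constant particular solution a_p = K: K = 2K + 4 ⇒ K = -4.
General: a(n) = A·(2)^n - 4.
Apply a(0) = -7: A - 4 = -7 ⇒ A = -3.
So a(n) = - 3 \cdot 2^{n} - 4.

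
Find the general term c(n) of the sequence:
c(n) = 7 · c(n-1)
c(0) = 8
Pure geometric recurrence with ratio 7.
By induction c(n) = c(0) · (7)^n = 8 \cdot 7^{n}.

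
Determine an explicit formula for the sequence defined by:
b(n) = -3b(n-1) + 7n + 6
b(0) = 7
First-order linear with linear forcing.
Homogeneous solution: b_h(n) = A·(-3)^n.
Try particular b_p(n) = pn + q. Substituting:
  pn + q = -3(p(n-1) + q) + 7n + 6.
Matching the n-coefficient: p = -3p + 7 ⇒ p = \frac{7}{4}.
Matching constants: q = 3p - 3q + 6 ⇒ q = \frac{45}{16}.
General: b(n) = A·(-3)^n + \frac{7 n}{4} + \frac{45}{16}.
Apply b(0) = 7: A + \frac{45}{16} = 7 ⇒ A = \frac{67}{16}.
So b(n) = \frac{67 \left(-3\right)^{n}}{16} + \frac{7 n}{4} + \frac{45}{16}.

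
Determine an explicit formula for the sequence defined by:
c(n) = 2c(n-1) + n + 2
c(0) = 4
First-order linear with linear forcing.
Homogeneous solution: c_h(n) = A·(2)^n.
Try particular c_p(n) = pn + q. Substituting:
  pn + q = 2(p(n-1) + q) + n + 2.
Matching the n-coefficient: p = 2p + 1 ⇒ p = -1.
Matching constants: q = -2p + 2q + 2 ⇒ q = -4.
General: c(n) = A·(2)^n - n - 4.
Apply c(0) = 4: A - 4 = 4 ⇒ A = 8.
So c(n) = 8 \cdot 2^{n} - n - 4.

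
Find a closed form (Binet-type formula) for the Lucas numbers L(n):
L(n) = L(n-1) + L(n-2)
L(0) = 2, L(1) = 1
This is the Lucas sequence.
Characteristic equation: x² - x - 1 = 0; roots r₁ = \frac{1}{2} + \frac{\sqrt{5}}{2}, r₂ = \frac{1}{2} - \frac{\sqrt{5}}{2}.
General: L(n) = A·r₁^n + B·r₂^n. Solving with L(0)=2, L(1)=1 gives A = 1, B = 1.
So L(n) = 2^{- n} \left(\left(1 - \sqrt{5}\right)^{n} + \left(1 + \sqrt{5}\right)^{n}\right).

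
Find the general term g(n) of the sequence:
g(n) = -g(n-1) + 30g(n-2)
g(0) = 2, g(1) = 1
Characteristic equation: x² + x - 30 = 0, which factors as (x - (-6))(x - (5)) = 0.
Roots r₁ = -6, r₂ = 5 (distinct).
General solution: g(n) = A·(-6)^n + B·(5)^n.
From g(0) = 2: A + B = 2.
From g(1) = 1: -6A + 5B = 1.
Solving: A = \frac{9}{11}, B = \frac{13}{11}.
So g(n) = \frac{9 \left(-6\right)^{n}}{11} + \frac{13 \cdot 5^{n}}{11}.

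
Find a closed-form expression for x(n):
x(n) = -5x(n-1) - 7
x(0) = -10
First-order linear non-homogeneous.
Homogeneous solution: x_h(n) = A·(-5)^n.
Try constant particular solution x_p = K: K = -5K - 7 ⇒ K = - \frac{7}{6}.
General: x(n) = A·(-5)^n - \frac{7}{6}.
Apply x(0) = -10: A - \frac{7}{6} = -10 ⇒ A = - \frac{53}{6}.
So x(n) = - \frac{53 \left(-5\right)^{n}}{6} - \frac{7}{6}.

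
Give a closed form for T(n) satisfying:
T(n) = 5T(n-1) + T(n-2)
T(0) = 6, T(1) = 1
Characteristic equation: x² - 5x - 1 = 0.
Discriminant Δ = (5)² + 4·(1) = 29.
Roots r₁,₂ = (5 ± √29)/2, so r₁ = \frac{5}{2} + \frac{\sqrt{29}}{2}, r₂ = \frac{5}{2} - \frac{\sqrt{29}}{2}.
General solution: T(n) = A·r₁^n + B·r₂^n.
From the initial conditions, A + B = 6 and r₁A + r₂B = 1.
Since r₁ - r₂ = √29: A = (1 - (6)r₂)/√29 = 3 - \frac{14 \sqrt{29}}{29}, and B = 6 - A = \frac{14 \sqrt{29}}{29} + 3.
So T(n) = \left(3 - \frac{14 \sqrt{29}}{29}\right)\left(\frac{5}{2} + \frac{\sqrt{29}}{2}\right)^n + \left(\frac{14 \sqrt{29}}{29} + 3\right)\left(\frac{5}{2} - \frac{\sqrt{29}}{2}\right)^n.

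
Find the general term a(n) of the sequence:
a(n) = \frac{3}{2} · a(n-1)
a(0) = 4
Pure geometric recurrence with ratio \frac{3}{2}.
By induction a(n) = a(0) · (\frac{3}{2})^n = 4 \left(\frac{3}{2}\right)^{n}.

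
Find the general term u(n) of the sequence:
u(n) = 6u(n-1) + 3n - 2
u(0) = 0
First-order linear with linear forcing.
Homogeneous solution: u_h(n) = A·(6)^n.
Try particular u_p(n) = pn + q. Substituting:
  pn + q = 6(p(n-1) + q) + 3n - 2.
Matching the n-coefficient: p = 6p + 3 ⇒ p = - \frac{3}{5}.
Matching constants: q = -6p + 6q - 2 ⇒ q = - \frac{8}{25}.
General: u(n) = A·(6)^n - \frac{3 n}{5} - \frac{8}{25}.
Apply u(0) = 0: A - \frac{8}{25} = 0 ⇒ A = \frac{8}{25}.
So u(n) = \frac{8 \cdot 6^{n}}{25} - \frac{3 n}{5} - \frac{8}{25}.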